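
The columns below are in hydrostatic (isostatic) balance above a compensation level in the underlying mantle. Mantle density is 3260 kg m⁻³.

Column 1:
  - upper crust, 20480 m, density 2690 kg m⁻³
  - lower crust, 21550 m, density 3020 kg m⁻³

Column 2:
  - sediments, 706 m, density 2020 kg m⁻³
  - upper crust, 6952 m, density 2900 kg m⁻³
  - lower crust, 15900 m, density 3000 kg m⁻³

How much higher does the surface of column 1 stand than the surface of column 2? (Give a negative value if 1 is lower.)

For any compensation level in the mantle, the mantle terms cancel and isostasy reduces to e = (Σt_1 − Σt_2) − (Σ(ρt)_1 − Σ(ρt)_2) / ρ_m.
Σt_1 = 42030 m; Σt_2 = 23558 m; Σ(ρt)_1 = 120172200; Σ(ρt)_2 = 69286920 (in m·kg m⁻³).
e = (42030 − 23558) − (120172200 − 69286920) / 3260 = 2860 m.

2860 m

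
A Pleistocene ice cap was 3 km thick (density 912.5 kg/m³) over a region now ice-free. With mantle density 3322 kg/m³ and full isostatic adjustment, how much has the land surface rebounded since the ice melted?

Removing the load lets mantle flow back in; uplift u satisfies ρ_ice t = ρ_m u.
u = t ρ_ice/ρ_m = 3 km × 912.5/3322 = 0.824 km.

0.824 km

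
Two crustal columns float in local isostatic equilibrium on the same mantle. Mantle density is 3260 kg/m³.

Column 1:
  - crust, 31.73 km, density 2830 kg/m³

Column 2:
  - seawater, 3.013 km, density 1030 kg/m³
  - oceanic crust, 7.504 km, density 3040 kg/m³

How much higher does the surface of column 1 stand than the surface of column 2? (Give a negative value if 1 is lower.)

For any compensation level in the mantle, the mantle terms cancel and isostasy reduces to e = (Σt_1 − Σt_2) − (Σ(ρt)_1 − Σ(ρt)_2) / ρ_m.
Σt_1 = 31.73 km; Σt_2 = 10.517 km; Σ(ρt)_1 = 89795.9; Σ(ρt)_2 = 25915.55 (in km·kg/m³).
e = (31.73 − 10.517) − (89795.9 − 25915.55) / 3260 = 1.62 km.

1.62 km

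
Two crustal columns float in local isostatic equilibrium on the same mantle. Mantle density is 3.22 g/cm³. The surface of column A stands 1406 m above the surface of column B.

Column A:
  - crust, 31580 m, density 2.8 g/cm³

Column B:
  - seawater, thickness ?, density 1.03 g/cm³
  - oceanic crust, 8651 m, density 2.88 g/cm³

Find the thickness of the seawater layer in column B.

2650 m

Take the compensation level at the base of the deeper column (depth z_c below the surface of column A) and equate Σ ρ_i t_i down to z_c; mantle fills any gap and the z_c terms cancel.
Column A: 31580×2.8 + (z_c − 31580)×3.22
Column B: 1406×0 + x×1.03 + 8651×2.88 + (z_c − 1406 − 8651 − x)×3.22
The z_c×3.22 term appears on both sides and cancels. Collect the known terms of each column as K = Σ(ρt)_known − 3.22 × (depth of known layers): K_A = 88424 − 3.22×31580 = −13263.6; K_B = 24914.88 − 3.22×(1406 + 8651) = −7468.66.
Balance: K_A = K_B − x×(3.22 − 1.03), so x = (K_B − K_A)/(3.22 − 1.03) = 5794.94/2.19 = 2650 m.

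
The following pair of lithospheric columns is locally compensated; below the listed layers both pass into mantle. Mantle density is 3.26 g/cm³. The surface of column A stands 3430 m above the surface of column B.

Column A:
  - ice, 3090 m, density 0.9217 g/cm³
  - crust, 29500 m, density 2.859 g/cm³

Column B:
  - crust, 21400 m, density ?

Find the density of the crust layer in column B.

Take the compensation level at the base of the deeper column (depth z_c below the surface of column A) and equate Σ ρ_i t_i down to z_c; mantle fills any gap and the z_c terms cancel.
Column A: 3090×0.9217 + 29500×2.859 + (z_c − 32590)×3.26
Column B: 3430×0 + 21400×ρ + (z_c − 3430 − 21400)×3.26
The z_c×3.26 term appears on both sides and cancels. Collect the known terms of each column as K = Σ(ρt)_known − 3.26 × (depth of known layers): K_A = 87188.553 − 3.26×32590 = −19054.847; K_B = 0 − 3.26×(3430 + 21400) = −80945.8.
Balance: K_A = K_B + 21400×ρ, so ρ = (K_A − K_B)/21400 = 61891/21400 = 2.89 g/cm³.

2.89 g/cm³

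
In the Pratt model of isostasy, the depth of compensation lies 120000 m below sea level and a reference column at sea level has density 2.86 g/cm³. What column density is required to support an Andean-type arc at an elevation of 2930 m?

2.79 g/cm³

Pratt balance: ρ_ref D = ρ (D + h).
ρ = ρ_ref D/(D + h) = 2.86 × 120000 m/(120000 m + 2930 m) = 2.79 g/cm³.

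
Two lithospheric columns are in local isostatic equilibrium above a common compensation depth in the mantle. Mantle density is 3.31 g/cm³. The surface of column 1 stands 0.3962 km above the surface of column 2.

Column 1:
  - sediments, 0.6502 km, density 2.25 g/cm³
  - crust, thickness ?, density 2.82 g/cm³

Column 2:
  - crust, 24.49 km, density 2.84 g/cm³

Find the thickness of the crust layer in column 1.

24.8 km

Take the compensation level at the base of the deeper column (depth z_c below the surface of column 1) and equate Σ ρ_i t_i down to z_c; mantle fills any gap and the z_c terms cancel.
Column 1: 0.6502×2.25 + x×2.82 + (z_c − 0.6502 − x)×3.31
Column 2: 0.3962×0 + 24.49×2.84 + (z_c − 0.3962 − 24.49)×3.31
The z_c×3.31 term appears on both sides and cancels. Collect the known terms of each column as K = Σ(ρt)_known − 3.31 × (depth of known layers): K_1 = 1.46295 − 3.31×0.6502 = −0.689212; K_2 = 69.5516 − 3.31×(0.3962 + 24.49) = −12.821722.
Balance: K_1 − x×(3.31 − 2.82) = K_2, so x = (K_1 − K_2)/(3.31 − 2.82) = 12.1325/0.49 = 24.8 km.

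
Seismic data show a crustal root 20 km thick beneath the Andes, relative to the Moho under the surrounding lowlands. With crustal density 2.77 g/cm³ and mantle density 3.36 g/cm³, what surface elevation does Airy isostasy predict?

For local isostatic compensation: ρ_c h = (ρ_m − ρ_c) r.
h = r (ρ_m − ρ_c) / ρ_c = 20 km × (3.36 − 2.77) / 2.77 = 4.26 km.

4.26 km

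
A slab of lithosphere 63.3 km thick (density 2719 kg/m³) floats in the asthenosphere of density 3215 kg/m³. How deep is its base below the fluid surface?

Draft d = t ρ_obj/ρ_fluid = 63.3 km × 2719/3215 = 53.5 km.

53.5 km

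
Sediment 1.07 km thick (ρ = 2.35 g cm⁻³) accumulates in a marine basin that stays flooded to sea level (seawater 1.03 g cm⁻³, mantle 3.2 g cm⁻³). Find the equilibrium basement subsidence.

Submarine loading: the sediment displaces seawater, and the subsidence is in turn flooded, so s (ρ_m − ρ_w) = t (ρ_sed − ρ_w).
s = 1.07 km × (2.35 − 1.03) / (3.2 − 1.03) = 0.651 km.

0.651 km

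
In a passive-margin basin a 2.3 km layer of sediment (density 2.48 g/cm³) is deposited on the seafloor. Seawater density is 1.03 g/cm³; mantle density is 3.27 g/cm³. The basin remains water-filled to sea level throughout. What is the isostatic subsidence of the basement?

Submarine loading: the sediment displaces seawater, and the subsidence is in turn flooded, so s (ρ_m − ρ_w) = t (ρ_sed − ρ_w).
s = 2.3 km × (2.48 − 1.03) / (3.27 − 1.03) = 1.49 km.

1.49 km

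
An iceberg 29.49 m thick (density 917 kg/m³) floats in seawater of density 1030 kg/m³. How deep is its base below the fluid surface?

Draft d = t ρ_obj/ρ_fluid = 29.49 m × 917/1030 = 26.3 m.

26.3 m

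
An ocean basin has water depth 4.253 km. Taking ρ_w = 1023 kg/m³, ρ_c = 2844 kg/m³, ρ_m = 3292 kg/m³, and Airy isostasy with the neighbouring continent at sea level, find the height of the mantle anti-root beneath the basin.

17.3 km

In Airy isostatic equilibrium: replacing crust with seawater at the top is compensated by replacing crust with mantle at the base: d (ρ_c − ρ_w) = a (ρ_m − ρ_c).
a = d (ρ_c − ρ_w)/(ρ_m − ρ_c) = 4.253 km × 1821/448 = 17.3 km.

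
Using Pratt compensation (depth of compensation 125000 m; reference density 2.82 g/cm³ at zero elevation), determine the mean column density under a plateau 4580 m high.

Pratt balance: ρ_ref D = ρ (D + h).
ρ = ρ_ref D/(D + h) = 2.82 × 125000 m/(125000 m + 4580 m) = 2.72 g/cm³.

2.72 g/cm³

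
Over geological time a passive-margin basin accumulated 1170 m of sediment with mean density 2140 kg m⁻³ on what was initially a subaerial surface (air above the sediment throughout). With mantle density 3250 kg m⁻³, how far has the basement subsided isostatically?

770 m

Subaerial load: s = t ρ_sed / ρ_m = 1170 m × 2140/3250 = 770 m.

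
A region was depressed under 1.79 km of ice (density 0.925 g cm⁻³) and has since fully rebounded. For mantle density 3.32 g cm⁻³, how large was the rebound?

0.499 km

Removing the load lets mantle flow back in; uplift u satisfies ρ_ice t = ρ_m u.
u = t ρ_ice/ρ_m = 1.79 km × 0.925/3.32 = 0.499 km.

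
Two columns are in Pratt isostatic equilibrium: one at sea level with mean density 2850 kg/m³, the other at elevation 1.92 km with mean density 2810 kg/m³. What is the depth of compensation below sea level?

135 km

ρ_ref D = ρ (D + h) → D (ρ_ref − ρ) = ρ h.
D = ρ h/(ρ_ref − ρ) = 2810 × 1.92 km/(2850 − 2810) = 135 km.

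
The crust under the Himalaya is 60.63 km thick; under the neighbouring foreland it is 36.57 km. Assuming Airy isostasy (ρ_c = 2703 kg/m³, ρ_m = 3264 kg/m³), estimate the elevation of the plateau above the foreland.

Excess crust Δ = 60.63 km − 36.57 km = 24.06 km, split between elevation h and root r with h + r = Δ.
Airy balance ρ_c h = (ρ_m − ρ_c) r gives r = h ρ_c/(ρ_m − ρ_c), so h (1 + ρ_c/(ρ_m − ρ_c)) = Δ, i.e. h = Δ (ρ_m − ρ_c)/ρ_m.
h = 24.06 km × 561/3264 = 4.14 km.

4.14 km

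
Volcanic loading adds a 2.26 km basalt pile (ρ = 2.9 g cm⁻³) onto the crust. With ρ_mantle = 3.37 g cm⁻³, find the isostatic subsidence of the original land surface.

Subaerial loading: s = t ρ_load / ρ_m.
s = 2.26 km × 2.9/3.37 = 1.94 km.

1.94 km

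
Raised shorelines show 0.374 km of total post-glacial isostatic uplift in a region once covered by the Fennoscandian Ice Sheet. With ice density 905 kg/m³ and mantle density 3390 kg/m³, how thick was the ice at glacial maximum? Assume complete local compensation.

u = t ρ_ice/ρ_m → t = u ρ_m/ρ_ice = 0.374 km × 3390/905 = 1.4 km.

1.4 km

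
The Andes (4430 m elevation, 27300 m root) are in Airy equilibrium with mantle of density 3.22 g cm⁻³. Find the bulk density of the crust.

2.77 g cm⁻³

ρ_c h = (ρ_m − ρ_c) r → ρ_c (h + r) = ρ_m r → ρ_c = ρ_m r / (h + r).
ρ_c = 3.22 × 27300 m / (4430 m + 27300 m) = 2.77 g cm⁻³.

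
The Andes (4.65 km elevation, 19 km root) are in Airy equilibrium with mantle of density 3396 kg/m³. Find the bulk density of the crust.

2730 kg/m³

ρ_c h = (ρ_m − ρ_c) r → ρ_c (h + r) = ρ_m r → ρ_c = ρ_m r / (h + r).
ρ_c = 3396 × 19 km / (4.65 km + 19 km) = 2730 kg/m³.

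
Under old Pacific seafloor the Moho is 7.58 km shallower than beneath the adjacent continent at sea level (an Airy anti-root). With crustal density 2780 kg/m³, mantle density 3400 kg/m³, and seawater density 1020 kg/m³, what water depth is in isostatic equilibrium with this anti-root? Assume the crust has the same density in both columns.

Replacing a thickness d of crust by seawater at the top must be balanced by replacing crust with mantle at the base: d (ρ_c − ρ_w) = a (ρ_m − ρ_c).
d = a (ρ_m − ρ_c)/(ρ_c − ρ_w) = 7.58 km × 620/1760 = 2.67 km.

2.67 km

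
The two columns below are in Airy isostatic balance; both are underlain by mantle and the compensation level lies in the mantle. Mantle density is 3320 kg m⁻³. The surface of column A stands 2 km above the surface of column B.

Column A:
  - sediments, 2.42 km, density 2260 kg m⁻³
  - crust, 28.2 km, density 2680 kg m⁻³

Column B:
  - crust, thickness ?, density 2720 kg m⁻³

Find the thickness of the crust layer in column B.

23.3 km

Take the compensation level at the base of the deeper column (depth z_c below the surface of column A) and equate Σ ρ_i t_i down to z_c; mantle fills any gap and the z_c terms cancel.
Column A: 2.42×2260 + 28.2×2680 + (z_c − 30.62)×3320
Column B: 2×0 + x×2720 + (z_c − 2 − 0 − x)×3320
The z_c×3320 term appears on both sides and cancels. Collect the known terms of each column as K = Σ(ρt)_known − 3320 × (depth of known layers): K_A = 81045.2 − 3320×30.62 = −20613.2; K_B = 0 − 3320×(2 + 0) = −6640.
Balance: K_A = K_B − x×(3320 − 2720), so x = (K_B − K_A)/(3320 − 2720) = 13973.2/600 = 23.3 km.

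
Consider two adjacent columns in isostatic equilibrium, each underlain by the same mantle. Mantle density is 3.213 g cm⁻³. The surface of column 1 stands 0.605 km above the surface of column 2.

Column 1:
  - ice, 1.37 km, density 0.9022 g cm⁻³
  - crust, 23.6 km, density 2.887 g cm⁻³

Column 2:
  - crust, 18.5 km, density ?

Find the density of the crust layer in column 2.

2.73 g cm⁻³

Take the compensation level at the base of the deeper column (depth z_c below the surface of column 1) and equate Σ ρ_i t_i down to z_c; mantle fills any gap and the z_c terms cancel.
Column 1: 1.37×0.9022 + 23.6×2.887 + (z_c − 24.97)×3.213
Column 2: 0.605×0 + 18.5×ρ + (z_c − 0.605 − 18.5)×3.213
The z_c×3.213 term appears on both sides and cancels. Collect the known terms of each column as K = Σ(ρt)_known − 3.213 × (depth of known layers): K_1 = 69.369214 − 3.213×24.97 = −10.859396; K_2 = 0 − 3.213×(0.605 + 18.5) = −61.384365.
Balance: K_1 = K_2 + 18.5×ρ, so ρ = (K_1 − K_2)/18.5 = 50.525/18.5 = 2.73 g cm⁻³.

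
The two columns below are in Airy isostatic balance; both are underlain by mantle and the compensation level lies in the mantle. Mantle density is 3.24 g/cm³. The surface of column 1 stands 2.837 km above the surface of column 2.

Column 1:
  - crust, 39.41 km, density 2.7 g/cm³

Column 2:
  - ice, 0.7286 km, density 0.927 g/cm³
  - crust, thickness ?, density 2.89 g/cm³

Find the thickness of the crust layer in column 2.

29.7 km

Take the compensation level at the base of the deeper column (depth z_c below the surface of column 1) and equate Σ ρ_i t_i down to z_c; mantle fills any gap and the z_c terms cancel.
Column 1: 39.41×2.7 + (z_c − 39.41)×3.24
Column 2: 2.837×0 + 0.7286×0.927 + x×2.89 + (z_c − 2.837 − 0.7286 − x)×3.24
The z_c×3.24 term appears on both sides and cancels. Collect the known terms of each column as K = Σ(ρt)_known − 3.24 × (depth of known layers): K_1 = 106.407 − 3.24×39.41 = −21.2814; K_2 = 0.6754122 − 3.24×(2.837 + 0.7286) = −10.8771318.
Balance: K_1 = K_2 − x×(3.24 − 2.89), so x = (K_2 − K_1)/(3.24 − 2.89) = 10.4043/0.35 = 29.7 km.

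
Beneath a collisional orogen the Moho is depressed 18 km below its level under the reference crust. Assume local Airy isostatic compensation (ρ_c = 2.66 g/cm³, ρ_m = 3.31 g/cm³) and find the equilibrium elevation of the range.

4.4 km

Balancing pressure at the compensation depth: ρ_c h = (ρ_m − ρ_c) r.
h = r (ρ_m − ρ_c) / ρ_c = 18 km × (3.31 − 2.66) / 2.66 = 4.4 km.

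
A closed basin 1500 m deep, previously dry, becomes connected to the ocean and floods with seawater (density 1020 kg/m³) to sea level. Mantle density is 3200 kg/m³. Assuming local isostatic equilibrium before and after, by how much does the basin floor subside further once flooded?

702 m

After flooding the water column is d + s deep. Its weight must equal the weight of mantle displaced by the extra subsidence s: (d + s) ρ_w = s ρ_m.
s = d ρ_w / (ρ_m − ρ_w) = 1500 m × 1020/(3200 − 1020) = 702 m.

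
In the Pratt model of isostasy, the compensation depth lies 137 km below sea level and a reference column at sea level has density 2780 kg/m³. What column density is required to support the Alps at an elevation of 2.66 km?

Pratt balance: ρ_ref D = ρ (D + h).
ρ = ρ_ref D/(D + h) = 2780 × 137 km/(137 km + 2.66 km) = 2730 kg/m³.

2730 kg/m³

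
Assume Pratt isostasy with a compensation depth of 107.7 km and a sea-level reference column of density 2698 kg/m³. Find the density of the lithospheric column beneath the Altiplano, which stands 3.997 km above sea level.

Pratt balance: ρ_ref D = ρ (D + h).
ρ = ρ_ref D/(D + h) = 2698 × 107.7 km/(107.7 km + 3.997 km) = 2600 kg/m³.

2600 kg/m³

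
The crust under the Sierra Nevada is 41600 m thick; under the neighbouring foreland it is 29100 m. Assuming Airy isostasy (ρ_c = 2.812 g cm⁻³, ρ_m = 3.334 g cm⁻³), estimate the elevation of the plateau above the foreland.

1960 m

Excess crust Δ = 41600 m − 29100 m = 12500 m, split between elevation h and root r with h + r = Δ.
Airy balance ρ_c h = (ρ_m − ρ_c) r gives r = h ρ_c/(ρ_m − ρ_c), so h (1 + ρ_c/(ρ_m − ρ_c)) = Δ, i.e. h = Δ (ρ_m − ρ_c)/ρ_m.
h = 12500 m × 0.522/3.334 = 1960 m.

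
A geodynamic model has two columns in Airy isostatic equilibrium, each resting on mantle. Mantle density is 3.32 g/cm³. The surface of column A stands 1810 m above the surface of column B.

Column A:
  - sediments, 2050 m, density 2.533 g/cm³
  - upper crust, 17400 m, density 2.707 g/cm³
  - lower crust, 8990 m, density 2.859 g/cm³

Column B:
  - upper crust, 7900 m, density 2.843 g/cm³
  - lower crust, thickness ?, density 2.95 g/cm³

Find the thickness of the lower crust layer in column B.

Take the compensation level at the base of the deeper column (depth z_c below the surface of column A) and equate Σ ρ_i t_i down to z_c; mantle fills any gap and the z_c terms cancel.
Column A: 2050×2.533 + 17400×2.707 + 8990×2.859 + (z_c − 28440)×3.32
Column B: 1810×0 + 7900×2.843 + x×2.95 + (z_c − 1810 − 7900 − x)×3.32
The z_c×3.32 term appears on both sides and cancels. Collect the known terms of each column as K = Σ(ρt)_known − 3.32 × (depth of known layers): K_A = 77996.86 − 3.32×28440 = −16423.94; K_B = 22459.7 − 3.32×(1810 + 7900) = −9777.5.
Balance: K_A = K_B − x×(3.32 − 2.95), so x = (K_B − K_A)/(3.32 − 2.95) = 6646.44/0.37 = 18000 m.

18000 m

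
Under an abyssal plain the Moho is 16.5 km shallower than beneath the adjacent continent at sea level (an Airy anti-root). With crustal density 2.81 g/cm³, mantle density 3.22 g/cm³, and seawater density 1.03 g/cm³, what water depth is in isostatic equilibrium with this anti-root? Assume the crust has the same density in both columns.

3.8 km

Replacing a thickness d of crust by seawater at the top must be balanced by replacing crust with mantle at the base: d (ρ_c − ρ_w) = a (ρ_m − ρ_c).
d = a (ρ_m − ρ_c)/(ρ_c − ρ_w) = 16.5 km × 0.41/1.78 = 3.8 km.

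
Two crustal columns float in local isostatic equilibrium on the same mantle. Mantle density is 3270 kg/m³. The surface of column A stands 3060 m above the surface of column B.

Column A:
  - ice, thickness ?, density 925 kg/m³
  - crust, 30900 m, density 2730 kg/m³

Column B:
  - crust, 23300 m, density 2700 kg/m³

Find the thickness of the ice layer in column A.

Take the compensation level at the base of the deeper column (depth z_c below the surface of column A) and equate Σ ρ_i t_i down to z_c; mantle fills any gap and the z_c terms cancel.
Column A: x×925 + 30900×2730 + (z_c − 30900 − x)×3270
Column B: 3060×0 + 23300×2700 + (z_c − 3060 − 23300)×3270
The z_c×3270 term appears on both sides and cancels. Collect the known terms of each column as K = Σ(ρt)_known − 3270 × (depth of known layers): K_A = 84357000 − 3270×30900 = −16686000; K_B = 62910000 − 3270×(3060 + 23300) = −23287200.
Balance: K_A − x×(3270 − 925) = K_B, so x = (K_A − K_B)/(3270 − 925) = 6601200/2345 = 2820 m.

2820 m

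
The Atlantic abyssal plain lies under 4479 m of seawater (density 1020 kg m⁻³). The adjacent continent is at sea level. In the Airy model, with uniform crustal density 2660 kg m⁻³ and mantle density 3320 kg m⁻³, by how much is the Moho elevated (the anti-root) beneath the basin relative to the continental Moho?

11100 m

By Archimedes' principle applied to the lithosphere: replacing crust with seawater at the top is compensated by replacing crust with mantle at the base: d (ρ_c − ρ_w) = a (ρ_m − ρ_c).
a = d (ρ_c − ρ_w)/(ρ_m − ρ_c) = 4479 m × 1640/660 = 11100 m.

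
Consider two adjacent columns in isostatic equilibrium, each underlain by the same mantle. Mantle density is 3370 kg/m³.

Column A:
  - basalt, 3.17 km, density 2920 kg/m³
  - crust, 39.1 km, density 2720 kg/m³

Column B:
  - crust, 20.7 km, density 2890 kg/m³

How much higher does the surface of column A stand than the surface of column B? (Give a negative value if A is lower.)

5.02 km

For any compensation level in the mantle, the mantle terms cancel and isostasy reduces to e = (Σt_A − Σt_B) − (Σ(ρt)_A − Σ(ρt)_B) / ρ_m.
Σt_A = 42.27 km; Σt_B = 20.7 km; Σ(ρt)_A = 115608.4; Σ(ρt)_B = 59823 (in km·kg/m³).
e = (42.27 − 20.7) − (115608.4 − 59823) / 3370 = 5.02 km.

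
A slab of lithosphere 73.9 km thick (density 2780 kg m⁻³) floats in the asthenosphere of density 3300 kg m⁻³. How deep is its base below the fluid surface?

62.3 km

Draft d = t ρ_obj/ρ_fluid = 73.9 km × 2780/3300 = 62.3 km.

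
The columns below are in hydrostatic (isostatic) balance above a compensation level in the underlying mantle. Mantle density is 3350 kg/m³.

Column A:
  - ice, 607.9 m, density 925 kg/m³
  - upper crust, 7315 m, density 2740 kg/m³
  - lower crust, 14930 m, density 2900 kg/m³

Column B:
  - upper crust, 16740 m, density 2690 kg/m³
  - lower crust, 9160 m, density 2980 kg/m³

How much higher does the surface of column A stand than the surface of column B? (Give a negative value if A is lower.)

For any compensation level in the mantle, the mantle terms cancel and isostasy reduces to e = (Σt_A − Σt_B) − (Σ(ρt)_A − Σ(ρt)_B) / ρ_m.
Σt_A = 22852.9 m; Σt_B = 25900 m; Σ(ρt)_A = 63902407.5; Σ(ρt)_B = 72327400 (in m·kg/m³).
e = (22852.9 − 25900) − (63902407.5 − 72327400) / 3350 = −532 m.

−532 m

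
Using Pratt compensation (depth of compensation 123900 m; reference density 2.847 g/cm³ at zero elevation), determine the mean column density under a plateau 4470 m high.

Pratt balance: ρ_ref D = ρ (D + h).
ρ = ρ_ref D/(D + h) = 2.847 × 123900 m/(123900 m + 4470 m) = 2.75 g/cm³.

2.75 g/cm³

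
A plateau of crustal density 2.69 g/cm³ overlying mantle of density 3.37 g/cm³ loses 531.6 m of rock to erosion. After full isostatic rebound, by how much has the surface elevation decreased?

107 m

Rebound u = e ρ_c/ρ_m = 531.6 m × 2.69/3.37 = 424.3 m.
Net surface drop = e − u = 531.6 m − 424.3 m = e (ρ_m − ρ_c)/ρ_m = 107 m.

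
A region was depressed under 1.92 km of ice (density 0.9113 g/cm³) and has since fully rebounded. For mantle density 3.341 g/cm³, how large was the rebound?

0.524 km

Removing the load lets mantle flow back in; uplift u satisfies ρ_ice t = ρ_m u.
u = t ρ_ice/ρ_m = 1.92 km × 0.9113/3.341 = 0.524 km.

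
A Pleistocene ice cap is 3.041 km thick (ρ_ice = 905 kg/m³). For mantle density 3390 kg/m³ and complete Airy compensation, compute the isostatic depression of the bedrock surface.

For local isostatic compensation: the ice load ρ_ice t is balanced by mantle displaced below, ρ_m s.
s = t ρ_ice / ρ_m = 3.041 km × 905/3390 = 0.812 km.

0.812 km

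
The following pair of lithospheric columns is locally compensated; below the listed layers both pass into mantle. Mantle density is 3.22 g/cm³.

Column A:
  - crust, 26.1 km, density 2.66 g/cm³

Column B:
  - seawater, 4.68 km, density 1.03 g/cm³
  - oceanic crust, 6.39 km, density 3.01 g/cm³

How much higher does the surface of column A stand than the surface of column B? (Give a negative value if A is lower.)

0.939 km

For any compensation level in the mantle, the mantle terms cancel and isostasy reduces to e = (Σt_A − Σt_B) − (Σ(ρt)_A − Σ(ρt)_B) / ρ_m.
Σt_A = 26.1 km; Σt_B = 11.07 km; Σ(ρt)_A = 69.426; Σ(ρt)_B = 24.0543 (in km·g/cm³).
e = (26.1 − 11.07) − (69.426 − 24.0543) / 3.22 = 0.939 km.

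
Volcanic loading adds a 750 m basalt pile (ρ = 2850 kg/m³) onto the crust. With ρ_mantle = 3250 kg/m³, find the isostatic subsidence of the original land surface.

Subaerial loading: s = t ρ_load / ρ_m.
s = 750 m × 2850/3250 = 658 m.

658 m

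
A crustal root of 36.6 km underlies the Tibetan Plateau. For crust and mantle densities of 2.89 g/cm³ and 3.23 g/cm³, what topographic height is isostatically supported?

Isostatic balance requires: ρ_c h = (ρ_m − ρ_c) r.
h = r (ρ_m − ρ_c) / ρ_c = 36.6 km × (3.23 − 2.89) / 2.89 = 4.31 km.

4.31 km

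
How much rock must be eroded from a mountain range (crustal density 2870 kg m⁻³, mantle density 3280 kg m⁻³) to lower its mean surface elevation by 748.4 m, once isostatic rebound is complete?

5990 m

Net drop Δ = e − u = e − e ρ_c/ρ_m = e (ρ_m − ρ_c)/ρ_m.
e = Δ ρ_m/(ρ_m − ρ_c) = 748.4 m × 3280/410 = 5990 m.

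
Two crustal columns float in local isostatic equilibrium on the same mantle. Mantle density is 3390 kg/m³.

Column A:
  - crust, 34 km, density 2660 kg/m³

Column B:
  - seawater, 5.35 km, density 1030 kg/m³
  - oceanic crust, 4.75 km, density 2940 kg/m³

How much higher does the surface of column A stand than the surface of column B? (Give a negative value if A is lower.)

2.97 km

For any compensation level in the mantle, the mantle terms cancel and isostasy reduces to e = (Σt_A − Σt_B) − (Σ(ρt)_A − Σ(ρt)_B) / ρ_m.
Σt_A = 34 km; Σt_B = 10.1 km; Σ(ρt)_A = 90440; Σ(ρt)_B = 19475.5 (in km·kg/m³).
e = (34 − 10.1) − (90440 − 19475.5) / 3390 = 2.97 km.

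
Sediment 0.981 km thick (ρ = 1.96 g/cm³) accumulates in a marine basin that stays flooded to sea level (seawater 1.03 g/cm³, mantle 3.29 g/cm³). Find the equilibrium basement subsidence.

Submarine loading: the sediment displaces seawater, and the subsidence is in turn flooded, so s (ρ_m − ρ_w) = t (ρ_sed − ρ_w).
s = 0.981 km × (1.96 − 1.03) / (3.29 − 1.03) = 0.404 km.

0.404 km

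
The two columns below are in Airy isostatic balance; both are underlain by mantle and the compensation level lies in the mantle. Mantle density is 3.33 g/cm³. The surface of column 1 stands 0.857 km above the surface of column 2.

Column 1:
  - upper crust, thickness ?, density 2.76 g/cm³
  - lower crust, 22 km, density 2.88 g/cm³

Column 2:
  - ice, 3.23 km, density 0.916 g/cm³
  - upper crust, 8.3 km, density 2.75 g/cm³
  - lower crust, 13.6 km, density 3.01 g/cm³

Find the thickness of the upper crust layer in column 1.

17.4 km

Take the compensation level at the base of the deeper column (depth z_c below the surface of column 1) and equate Σ ρ_i t_i down to z_c; mantle fills any gap and the z_c terms cancel.
Column 1: x×2.76 + 22×2.88 + (z_c − 22 − x)×3.33
Column 2: 0.857×0 + 3.23×0.916 + 8.3×2.75 + 13.6×3.01 + (z_c − 0.857 − 25.13)×3.33
The z_c×3.33 term appears on both sides and cancels. Collect the known terms of each column as K = Σ(ρt)_known − 3.33 × (depth of known layers): K_1 = 63.36 − 3.33×22 = −9.9; K_2 = 66.71968 − 3.33×(0.857 + 25.13) = −19.81703.
Balance: K_1 − x×(3.33 − 2.76) = K_2, so x = (K_1 − K_2)/(3.33 − 2.76) = 9.91703/0.57 = 17.4 km.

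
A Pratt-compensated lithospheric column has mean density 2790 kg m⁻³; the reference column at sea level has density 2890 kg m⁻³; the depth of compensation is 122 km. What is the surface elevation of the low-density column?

ρ_ref D = ρ (D + h) → h = D (ρ_ref − ρ)/ρ.
h = 122 km × (2890 − 2790)/2790 = 4.37 km.

4.37 km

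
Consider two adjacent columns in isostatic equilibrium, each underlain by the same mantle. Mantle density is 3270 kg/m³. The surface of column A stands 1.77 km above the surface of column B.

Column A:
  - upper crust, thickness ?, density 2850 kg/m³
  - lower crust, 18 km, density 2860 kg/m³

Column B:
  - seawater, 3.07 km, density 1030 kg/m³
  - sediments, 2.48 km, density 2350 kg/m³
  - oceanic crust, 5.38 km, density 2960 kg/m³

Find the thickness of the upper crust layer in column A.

22 km

Take the compensation level at the base of the deeper column (depth z_c below the surface of column A) and equate Σ ρ_i t_i down to z_c; mantle fills any gap and the z_c terms cancel.
Column A: x×2850 + 18×2860 + (z_c − 18 − x)×3270
Column B: 1.77×0 + 3.07×1030 + 2.48×2350 + 5.38×2960 + (z_c − 1.77 − 10.93)×3270
The z_c×3270 term appears on both sides and cancels. Collect the known terms of each column as K = Σ(ρt)_known − 3270 × (depth of known layers): K_A = 51480 − 3270×18 = −7380; K_B = 24914.9 − 3270×(1.77 + 10.93) = −16614.1.
Balance: K_A − x×(3270 − 2850) = K_B, so x = (K_A − K_B)/(3270 − 2850) = 9234.1/420 = 22 km.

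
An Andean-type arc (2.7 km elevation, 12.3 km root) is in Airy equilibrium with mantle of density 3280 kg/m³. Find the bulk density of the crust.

2690 kg/m³

ρ_c h = (ρ_m − ρ_c) r → ρ_c (h + r) = ρ_m r → ρ_c = ρ_m r / (h + r).
ρ_c = 3280 × 12.3 km / (2.7 km + 12.3 km) = 2690 kg/m³.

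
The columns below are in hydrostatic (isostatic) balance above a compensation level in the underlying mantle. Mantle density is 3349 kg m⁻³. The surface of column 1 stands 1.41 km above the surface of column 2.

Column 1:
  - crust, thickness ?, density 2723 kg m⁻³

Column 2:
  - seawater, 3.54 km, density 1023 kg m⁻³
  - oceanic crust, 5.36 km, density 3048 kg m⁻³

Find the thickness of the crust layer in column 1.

Take the compensation level at the base of the deeper column (depth z_c below the surface of column 1) and equate Σ ρ_i t_i down to z_c; mantle fills any gap and the z_c terms cancel.
Column 1: x×2723 + (z_c − 0 − x)×3349
Column 2: 1.41×0 + 3.54×1023 + 5.36×3048 + (z_c − 1.41 − 8.9)×3349
The z_c×3349 term appears on both sides and cancels. Collect the known terms of each column as K = Σ(ρt)_known − 3349 × (depth of known layers): K_1 = 0 − 3349×0 = 0; K_2 = 19958.7 − 3349×(1.41 + 8.9) = −14569.49.
Balance: K_1 − x×(3349 − 2723) = K_2, so x = (K_1 − K_2)/(3349 − 2723) = 14569.5/626 = 23.3 km.

23.3 km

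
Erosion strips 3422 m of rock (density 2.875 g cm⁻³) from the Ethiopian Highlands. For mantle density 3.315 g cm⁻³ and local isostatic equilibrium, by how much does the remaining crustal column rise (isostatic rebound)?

Unloading: uplift u = e ρ_c/ρ_m = 3422 m × 2.875/3.315 = 2970 m.

2970 m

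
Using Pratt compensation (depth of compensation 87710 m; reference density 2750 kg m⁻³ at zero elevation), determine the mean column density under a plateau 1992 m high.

2690 kg m⁻³

Pratt balance: ρ_ref D = ρ (D + h).
ρ = ρ_ref D/(D + h) = 2750 × 87710 m/(87710 m + 1992 m) = 2690 kg m⁻³.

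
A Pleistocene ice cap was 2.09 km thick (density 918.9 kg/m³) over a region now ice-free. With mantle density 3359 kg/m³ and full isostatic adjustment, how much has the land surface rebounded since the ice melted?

0.572 km

Removing the load lets mantle flow back in; uplift u satisfies ρ_ice t = ρ_m u.
u = t ρ_ice/ρ_m = 2.09 km × 918.9/3359 = 0.572 km.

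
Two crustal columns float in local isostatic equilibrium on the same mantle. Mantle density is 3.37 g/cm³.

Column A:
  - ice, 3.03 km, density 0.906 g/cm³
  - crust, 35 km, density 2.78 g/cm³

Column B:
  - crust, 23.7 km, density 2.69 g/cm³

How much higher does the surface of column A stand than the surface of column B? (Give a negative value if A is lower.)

For any compensation level in the mantle, the mantle terms cancel and isostasy reduces to e = (Σt_A − Σt_B) − (Σ(ρt)_A − Σ(ρt)_B) / ρ_m.
Σt_A = 38.03 km; Σt_B = 23.7 km; Σ(ρt)_A = 100.04518; Σ(ρt)_B = 63.753 (in km·g/cm³).
e = (38.03 − 23.7) − (100.04518 − 63.753) / 3.37 = 3.56 km.

3.56 km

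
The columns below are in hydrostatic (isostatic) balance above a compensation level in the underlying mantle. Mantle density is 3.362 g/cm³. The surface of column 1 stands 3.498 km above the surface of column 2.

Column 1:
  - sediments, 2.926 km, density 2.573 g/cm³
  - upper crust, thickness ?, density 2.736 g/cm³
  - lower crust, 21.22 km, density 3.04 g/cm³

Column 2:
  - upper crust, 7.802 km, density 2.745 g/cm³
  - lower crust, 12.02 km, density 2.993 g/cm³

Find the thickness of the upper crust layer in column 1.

19 km

Take the compensation level at the base of the deeper column (depth z_c below the surface of column 1) and equate Σ ρ_i t_i down to z_c; mantle fills any gap and the z_c terms cancel.
Column 1: 2.926×2.573 + x×2.736 + 21.22×3.04 + (z_c − 24.146 − x)×3.362
Column 2: 3.498×0 + 7.802×2.745 + 12.02×2.993 + (z_c − 3.498 − 19.822)×3.362
The z_c×3.362 term appears on both sides and cancels. Collect the known terms of each column as K = Σ(ρt)_known − 3.362 × (depth of known layers): K_1 = 72.037398 − 3.362×24.146 = −9.141454; K_2 = 57.39235 − 3.362×(3.498 + 19.822) = −21.00949.
Balance: K_1 − x×(3.362 − 2.736) = K_2, so x = (K_1 − K_2)/(3.362 − 2.736) = 11.868/0.626 = 19 km.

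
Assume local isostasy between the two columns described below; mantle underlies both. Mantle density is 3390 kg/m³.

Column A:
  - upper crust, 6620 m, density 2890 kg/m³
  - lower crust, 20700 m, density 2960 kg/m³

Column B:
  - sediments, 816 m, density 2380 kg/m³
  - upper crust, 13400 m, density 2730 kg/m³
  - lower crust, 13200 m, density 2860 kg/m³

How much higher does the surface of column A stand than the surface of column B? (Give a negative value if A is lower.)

For any compensation level in the mantle, the mantle terms cancel and isostasy reduces to e = (Σt_A − Σt_B) − (Σ(ρt)_A − Σ(ρt)_B) / ρ_m.
Σt_A = 27320 m; Σt_B = 27416 m; Σ(ρt)_A = 80403800; Σ(ρt)_B = 76276080 (in m·kg/m³).
e = (27320 − 27416) − (80403800 − 76276080) / 3390 = −1310 m.

−1310 m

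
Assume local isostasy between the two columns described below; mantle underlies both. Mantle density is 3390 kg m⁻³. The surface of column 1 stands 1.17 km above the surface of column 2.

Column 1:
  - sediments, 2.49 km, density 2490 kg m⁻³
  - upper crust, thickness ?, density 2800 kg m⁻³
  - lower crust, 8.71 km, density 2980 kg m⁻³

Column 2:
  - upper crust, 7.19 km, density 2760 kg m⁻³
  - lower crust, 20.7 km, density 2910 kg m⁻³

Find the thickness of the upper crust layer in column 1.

Take the compensation level at the base of the deeper column (depth z_c below the surface of column 1) and equate Σ ρ_i t_i down to z_c; mantle fills any gap and the z_c terms cancel.
Column 1: 2.49×2490 + x×2800 + 8.71×2980 + (z_c − 11.2 − x)×3390
Column 2: 1.17×0 + 7.19×2760 + 20.7×2910 + (z_c − 1.17 − 27.89)×3390
The z_c×3390 term appears on both sides and cancels. Collect the known terms of each column as K = Σ(ρt)_known − 3390 × (depth of known layers): K_1 = 32155.9 − 3390×11.2 = −5812.1; K_2 = 80081.4 − 3390×(1.17 + 27.89) = −18432.
Balance: K_1 − x×(3390 − 2800) = K_2, so x = (K_1 − K_2)/(3390 − 2800) = 12619.9/590 = 21.4 km.

21.4 km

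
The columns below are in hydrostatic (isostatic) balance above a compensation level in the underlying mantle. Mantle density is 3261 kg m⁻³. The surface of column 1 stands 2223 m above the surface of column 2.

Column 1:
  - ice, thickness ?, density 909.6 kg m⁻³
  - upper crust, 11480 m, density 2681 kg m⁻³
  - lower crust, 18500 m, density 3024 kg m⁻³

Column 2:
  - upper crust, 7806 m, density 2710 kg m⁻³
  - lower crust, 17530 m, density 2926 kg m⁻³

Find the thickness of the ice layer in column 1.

Take the compensation level at the base of the deeper column (depth z_c below the surface of column 1) and equate Σ ρ_i t_i down to z_c; mantle fills any gap and the z_c terms cancel.
Column 1: x×909.6 + 11480×2681 + 18500×3024 + (z_c − 29980 − x)×3261
Column 2: 2223×0 + 7806×2710 + 17530×2926 + (z_c − 2223 − 25336)×3261
The z_c×3261 term appears on both sides and cancels. Collect the known terms of each column as K = Σ(ρt)_known − 3261 × (depth of known layers): K_1 = 86721880 − 3261×29980 = −11042900; K_2 = 72447040 − 3261×(2223 + 25336) = −17422859.
Balance: K_1 − x×(3261 − 909.6) = K_2, so x = (K_1 − K_2)/(3261 − 909.6) = 6379960/2351.4 = 2710 m.

2710 m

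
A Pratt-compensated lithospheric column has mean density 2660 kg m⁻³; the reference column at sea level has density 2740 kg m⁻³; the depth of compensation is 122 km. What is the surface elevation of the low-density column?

3.67 km

ρ_ref D = ρ (D + h) → h = D (ρ_ref − ρ)/ρ.
h = 122 km × (2740 − 2660)/2660 = 3.67 km.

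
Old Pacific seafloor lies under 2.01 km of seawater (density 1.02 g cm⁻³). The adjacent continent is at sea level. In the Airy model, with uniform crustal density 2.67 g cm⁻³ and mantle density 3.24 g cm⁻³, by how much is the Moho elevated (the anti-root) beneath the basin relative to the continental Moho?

5.82 km

By Archimedes' principle applied to the lithosphere: replacing crust with seawater at the top is compensated by replacing crust with mantle at the base: d (ρ_c − ρ_w) = a (ρ_m − ρ_c).
a = d (ρ_c − ρ_w)/(ρ_m − ρ_c) = 2.01 km × 1.65/0.57 = 5.82 km.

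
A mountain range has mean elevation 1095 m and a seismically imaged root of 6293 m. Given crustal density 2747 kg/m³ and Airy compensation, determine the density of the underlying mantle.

3220 kg/m³

Airy balance: ρ_c h = (ρ_m − ρ_c) r → ρ_m = ρ_c (1 + h/r).
ρ_m = 2747 × (1 + 1095 m/6293 m) = 3220 kg/m³.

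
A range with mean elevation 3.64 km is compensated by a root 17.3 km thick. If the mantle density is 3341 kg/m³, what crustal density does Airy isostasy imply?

2760 kg/m³

ρ_c h = (ρ_m − ρ_c) r → ρ_c (h + r) = ρ_m r → ρ_c = ρ_m r / (h + r).
ρ_c = 3341 × 17.3 km / (3.64 km + 17.3 km) = 2760 kg/m³.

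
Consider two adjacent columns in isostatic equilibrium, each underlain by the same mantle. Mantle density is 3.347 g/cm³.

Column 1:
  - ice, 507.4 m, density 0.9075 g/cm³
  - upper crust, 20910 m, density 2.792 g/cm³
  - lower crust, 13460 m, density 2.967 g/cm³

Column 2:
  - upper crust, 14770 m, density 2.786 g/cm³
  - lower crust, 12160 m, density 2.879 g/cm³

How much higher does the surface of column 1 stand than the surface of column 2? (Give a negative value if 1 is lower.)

1190 m

For any compensation level in the mantle, the mantle terms cancel and isostasy reduces to e = (Σt_1 − Σt_2) − (Σ(ρt)_1 − Σ(ρt)_2) / ρ_m.
Σt_1 = 34877.4 m; Σt_2 = 26930 m; Σ(ρt)_1 = 98777.0055; Σ(ρt)_2 = 76157.86 (in m·g/cm³).
e = (34877.4 − 26930) − (98777.0055 − 76157.86) / 3.347 = 1190 m.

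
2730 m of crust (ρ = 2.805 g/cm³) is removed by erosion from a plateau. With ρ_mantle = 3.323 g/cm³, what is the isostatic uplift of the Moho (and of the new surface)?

Unloading: uplift u = e ρ_c/ρ_m = 2730 m × 2.805/3.323 = 2300 m.

2300 m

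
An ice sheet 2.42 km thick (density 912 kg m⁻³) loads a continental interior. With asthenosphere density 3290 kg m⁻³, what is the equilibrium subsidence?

By Archimedes' principle applied to the lithosphere: the ice load ρ_ice t is balanced by mantle displaced below, ρ_m s.
s = t ρ_ice / ρ_m = 2.42 km × 912/3290 = 0.671 km.

0.671 km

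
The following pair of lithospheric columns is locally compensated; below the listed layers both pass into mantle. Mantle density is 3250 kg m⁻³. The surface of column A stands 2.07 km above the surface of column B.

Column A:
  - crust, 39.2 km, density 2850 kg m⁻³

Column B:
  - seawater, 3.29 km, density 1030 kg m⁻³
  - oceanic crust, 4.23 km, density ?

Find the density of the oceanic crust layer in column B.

Take the compensation level at the base of the deeper column (depth z_c below the surface of column A) and equate Σ ρ_i t_i down to z_c; mantle fills any gap and the z_c terms cancel.
Column A: 39.2×2850 + (z_c − 39.2)×3250
Column B: 2.07×0 + 3.29×1030 + 4.23×ρ + (z_c − 2.07 − 7.52)×3250
The z_c×3250 term appears on both sides and cancels. Collect the known terms of each column as K = Σ(ρt)_known − 3250 × (depth of known layers): K_A = 111720 − 3250×39.2 = −15680; K_B = 3388.7 − 3250×(2.07 + 7.52) = −27778.8.
Balance: K_A = K_B + 4.23×ρ, so ρ = (K_A − K_B)/4.23 = 12098.8/4.23 = 2860 kg m⁻³.

2860 kg m⁻³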